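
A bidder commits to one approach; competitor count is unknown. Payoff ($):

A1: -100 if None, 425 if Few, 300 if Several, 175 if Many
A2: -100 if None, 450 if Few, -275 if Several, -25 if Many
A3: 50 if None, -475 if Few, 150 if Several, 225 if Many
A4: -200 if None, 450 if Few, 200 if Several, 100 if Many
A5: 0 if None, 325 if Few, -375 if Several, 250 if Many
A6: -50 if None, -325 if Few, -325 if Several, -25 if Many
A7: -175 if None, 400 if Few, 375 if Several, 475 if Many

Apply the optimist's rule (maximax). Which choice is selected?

Row maxima: A1=425, A2=450, A3=225, A4=450, A5=325, A6=-25, A7=475
Best best-case = 475 → A7.

A7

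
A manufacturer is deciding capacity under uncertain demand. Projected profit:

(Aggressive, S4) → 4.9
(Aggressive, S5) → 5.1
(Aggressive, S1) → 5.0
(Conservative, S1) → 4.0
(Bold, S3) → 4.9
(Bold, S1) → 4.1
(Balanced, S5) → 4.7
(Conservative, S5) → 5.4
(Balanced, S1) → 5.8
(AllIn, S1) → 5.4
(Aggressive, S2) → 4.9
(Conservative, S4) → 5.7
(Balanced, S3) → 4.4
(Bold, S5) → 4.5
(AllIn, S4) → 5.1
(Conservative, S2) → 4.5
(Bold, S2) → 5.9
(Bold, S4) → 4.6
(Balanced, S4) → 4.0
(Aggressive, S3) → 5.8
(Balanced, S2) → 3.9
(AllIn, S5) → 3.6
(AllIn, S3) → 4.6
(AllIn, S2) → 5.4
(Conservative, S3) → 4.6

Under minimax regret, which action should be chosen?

Column bests: S1=5.8, S2=5.9, S3=5.8, S4=5.7, S5=5.4.
Conservative regrets: 1.8, 1.4, 1.2, 0.0, 0.0 → max 1.8
Balanced regrets: 0.0, 2.0, 1.4, 1.7, 0.7 → max 2.0
Aggressive regrets: 0.8, 1.0, 0.0, 0.8, 0.3 → max 1.0
Bold regrets: 1.7, 0.0, 0.9, 1.1, 0.9 → max 1.7
AllIn regrets: 0.4, 0.5, 1.2, 0.6, 1.8 → max 1.8
Smallest max regret = 1.0 → Aggressive.

Aggressive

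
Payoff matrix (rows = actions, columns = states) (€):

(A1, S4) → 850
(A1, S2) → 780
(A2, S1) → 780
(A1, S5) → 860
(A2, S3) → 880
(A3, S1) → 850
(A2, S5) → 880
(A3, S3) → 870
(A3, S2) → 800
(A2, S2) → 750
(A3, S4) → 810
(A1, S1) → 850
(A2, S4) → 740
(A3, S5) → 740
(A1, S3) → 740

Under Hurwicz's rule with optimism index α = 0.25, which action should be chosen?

A1: 0.25·860 + 0.75·740 = 770
A2: 0.25·880 + 0.75·740 = 775
A3: 0.25·870 + 0.75·740 = 772.5
Highest Hurwicz score = 775 → A2.

A2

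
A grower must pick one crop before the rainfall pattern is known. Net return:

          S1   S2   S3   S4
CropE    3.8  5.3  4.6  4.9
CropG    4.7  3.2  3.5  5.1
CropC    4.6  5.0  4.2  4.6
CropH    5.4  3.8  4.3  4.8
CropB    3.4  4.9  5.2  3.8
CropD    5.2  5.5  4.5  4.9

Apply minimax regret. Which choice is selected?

Column bests: S1=5.4, S2=5.5, S3=5.2, S4=5.1.
CropE regrets: 1.6, 0.2, 0.6, 0.2 → max 1.6
CropG regrets: 0.7, 2.3, 1.7, 0.0 → max 2.3
CropC regrets: 0.8, 0.5, 1.0, 0.5 → max 1.0
CropH regrets: 0.0, 1.7, 0.9, 0.3 → max 1.7
CropB regrets: 2.0, 0.6, 0.0, 1.3 → max 2.0
CropD regrets: 0.2, 0.0, 0.7, 0.2 → max 0.7
Smallest max regret = 0.7 → CropD.

CropD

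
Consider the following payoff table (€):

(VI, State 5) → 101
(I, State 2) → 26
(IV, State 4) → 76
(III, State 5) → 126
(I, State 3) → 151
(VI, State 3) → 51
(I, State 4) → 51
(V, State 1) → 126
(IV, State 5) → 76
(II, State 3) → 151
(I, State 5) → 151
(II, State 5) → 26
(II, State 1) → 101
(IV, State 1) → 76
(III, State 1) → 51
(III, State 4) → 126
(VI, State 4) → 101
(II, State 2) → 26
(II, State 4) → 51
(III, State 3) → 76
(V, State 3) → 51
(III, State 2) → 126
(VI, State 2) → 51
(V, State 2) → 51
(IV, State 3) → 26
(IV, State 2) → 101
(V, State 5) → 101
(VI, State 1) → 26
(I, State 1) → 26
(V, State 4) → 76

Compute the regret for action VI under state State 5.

50

Best payoff under State 5 is 151.
Regret = 151 − 101 = 50.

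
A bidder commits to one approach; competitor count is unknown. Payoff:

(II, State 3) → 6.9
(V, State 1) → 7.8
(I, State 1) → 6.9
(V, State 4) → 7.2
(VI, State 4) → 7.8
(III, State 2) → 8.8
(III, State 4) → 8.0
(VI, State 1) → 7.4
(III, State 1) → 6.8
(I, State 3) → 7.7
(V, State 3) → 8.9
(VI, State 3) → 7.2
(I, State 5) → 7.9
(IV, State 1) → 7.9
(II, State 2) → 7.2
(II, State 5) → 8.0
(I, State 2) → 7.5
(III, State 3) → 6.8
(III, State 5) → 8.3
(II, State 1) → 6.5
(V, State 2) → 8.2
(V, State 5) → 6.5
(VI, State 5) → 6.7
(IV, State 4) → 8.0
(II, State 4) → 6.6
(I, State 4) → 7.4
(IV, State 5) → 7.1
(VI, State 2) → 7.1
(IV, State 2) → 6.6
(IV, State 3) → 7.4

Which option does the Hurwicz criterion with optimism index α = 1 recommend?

V

I: 1·7.9 + 0·6.9 = 7.9
II: 1·8.0 + 0·6.5 = 8
III: 1·8.8 + 0·6.8 = 8.8
IV: 1·8.0 + 0·6.6 = 8
V: 1·8.9 + 0·6.5 = 8.9
VI: 1·7.8 + 0·6.7 = 7.8
Highest Hurwicz score = 8.9 → V.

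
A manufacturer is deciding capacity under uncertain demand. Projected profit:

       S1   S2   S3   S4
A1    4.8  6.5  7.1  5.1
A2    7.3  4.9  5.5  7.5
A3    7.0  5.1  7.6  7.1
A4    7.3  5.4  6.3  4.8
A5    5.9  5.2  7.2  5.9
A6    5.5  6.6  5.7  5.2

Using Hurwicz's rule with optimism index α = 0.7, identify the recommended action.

A1: 0.7·7.1 + 0.3·4.8 = 6.41
A2: 0.7·7.5 + 0.3·4.9 = 6.72
A3: 0.7·7.6 + 0.3·5.1 = 6.85
A4: 0.7·7.3 + 0.3·4.8 = 6.55
A5: 0.7·7.2 + 0.3·5.2 = 6.6
A6: 0.7·6.6 + 0.3·5.2 = 6.18
Highest Hurwicz score = 6.85 → A3.

A3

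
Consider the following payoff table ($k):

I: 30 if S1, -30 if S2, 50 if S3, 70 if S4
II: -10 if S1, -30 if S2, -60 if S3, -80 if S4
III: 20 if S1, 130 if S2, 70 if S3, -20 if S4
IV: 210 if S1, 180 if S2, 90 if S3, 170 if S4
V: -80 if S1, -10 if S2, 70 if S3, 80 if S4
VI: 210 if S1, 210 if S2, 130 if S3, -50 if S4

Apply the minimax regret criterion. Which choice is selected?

IV

Column bests: S1=210, S2=210, S3=130, S4=170.
I regrets: 180, 240, 80, 100 → max 240
II regrets: 220, 240, 190, 250 → max 250
III regrets: 190, 80, 60, 190 → max 190
IV regrets: 0, 30, 40, 0 → max 40
V regrets: 290, 220, 60, 90 → max 290
VI regrets: 0, 0, 0, 220 → max 220
Smallest max regret = 40 → IV.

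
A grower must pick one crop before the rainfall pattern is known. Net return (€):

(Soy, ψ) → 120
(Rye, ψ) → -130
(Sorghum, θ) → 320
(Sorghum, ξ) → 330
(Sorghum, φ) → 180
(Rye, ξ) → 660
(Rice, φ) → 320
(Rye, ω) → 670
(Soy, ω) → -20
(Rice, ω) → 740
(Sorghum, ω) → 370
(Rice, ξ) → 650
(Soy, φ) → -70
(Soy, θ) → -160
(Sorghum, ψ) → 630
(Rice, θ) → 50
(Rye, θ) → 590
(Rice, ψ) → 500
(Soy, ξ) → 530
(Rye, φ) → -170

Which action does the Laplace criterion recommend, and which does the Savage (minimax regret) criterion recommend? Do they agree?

Row averages: Rice=452, Rye=324, Soy=80, Sorghum=366
Highest average = 452 → Rice.
Column bests: θ=590, φ=320, ψ=630, ω=740, ξ=660.
Rice regrets: 540, 0, 130, 0, 10 → max 540
Rye regrets: 0, 490, 760, 70, 0 → max 760
Soy regrets: 750, 390, 510, 760, 130 → max 760
Sorghum regrets: 270, 140, 0, 370, 330 → max 370
Smallest max regret = 370 → Sorghum.

laplace → Rice; minimax regret → Sorghum (disagree)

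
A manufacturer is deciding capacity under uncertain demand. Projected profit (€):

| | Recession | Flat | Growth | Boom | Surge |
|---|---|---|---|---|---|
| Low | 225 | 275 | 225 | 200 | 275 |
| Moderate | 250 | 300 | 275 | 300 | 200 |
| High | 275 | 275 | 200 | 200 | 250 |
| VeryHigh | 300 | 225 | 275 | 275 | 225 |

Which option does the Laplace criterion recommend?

Moderate

Row averages: Low=240, Moderate=265, High=240, VeryHigh=260
Highest average = 265 → Moderate.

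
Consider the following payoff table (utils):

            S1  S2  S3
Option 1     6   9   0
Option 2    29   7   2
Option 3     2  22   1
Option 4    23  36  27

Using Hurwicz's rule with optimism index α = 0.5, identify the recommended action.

Option 4

Option 1: 0.5·9 + 0.5·0 = 4.5
Option 2: 0.5·29 + 0.5·2 = 15.5
Option 3: 0.5·22 + 0.5·1 = 11.5
Option 4: 0.5·36 + 0.5·23 = 29.5
Highest Hurwicz score = 29.5 → Option 4.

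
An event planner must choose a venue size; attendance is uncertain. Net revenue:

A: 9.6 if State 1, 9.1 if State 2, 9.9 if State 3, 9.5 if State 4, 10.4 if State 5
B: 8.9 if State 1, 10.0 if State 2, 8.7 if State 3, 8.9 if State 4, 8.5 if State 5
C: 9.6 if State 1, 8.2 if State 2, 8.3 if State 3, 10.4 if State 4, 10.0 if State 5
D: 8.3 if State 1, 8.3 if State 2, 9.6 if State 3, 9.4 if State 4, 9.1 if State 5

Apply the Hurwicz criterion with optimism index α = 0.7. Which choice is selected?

A

A: 0.7·10.4 + 0.3·9.1 = 10.01
B: 0.7·10.0 + 0.3·8.5 = 9.55
C: 0.7·10.4 + 0.3·8.2 = 9.74
D: 0.7·9.6 + 0.3·8.3 = 9.21
Highest Hurwicz score = 10.01 → A.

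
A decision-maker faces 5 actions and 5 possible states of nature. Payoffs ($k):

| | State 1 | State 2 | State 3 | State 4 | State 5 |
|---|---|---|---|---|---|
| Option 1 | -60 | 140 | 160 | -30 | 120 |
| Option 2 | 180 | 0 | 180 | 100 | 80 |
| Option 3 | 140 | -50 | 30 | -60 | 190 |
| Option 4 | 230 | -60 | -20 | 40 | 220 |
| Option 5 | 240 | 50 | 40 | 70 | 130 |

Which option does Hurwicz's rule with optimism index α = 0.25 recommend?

Option 1: 0.25·160 + 0.75·(-60) = -5
Option 2: 0.25·180 + 0.75·0 = 45
Option 3: 0.25·190 + 0.75·(-60) = 2.5
Option 4: 0.25·230 + 0.75·(-60) = 12.5
Option 5: 0.25·240 + 0.75·40 = 90
Highest Hurwicz score = 90 → Option 5.

Option 5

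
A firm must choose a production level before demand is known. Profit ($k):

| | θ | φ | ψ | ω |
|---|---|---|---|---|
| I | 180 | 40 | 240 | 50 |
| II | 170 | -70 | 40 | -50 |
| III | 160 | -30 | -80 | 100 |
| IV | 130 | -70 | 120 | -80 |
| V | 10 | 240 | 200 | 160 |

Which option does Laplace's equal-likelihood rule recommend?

Row averages: I=127.5, II=22.5, III=37.5, IV=25, V=152.5
Highest average = 152.5 → V.

V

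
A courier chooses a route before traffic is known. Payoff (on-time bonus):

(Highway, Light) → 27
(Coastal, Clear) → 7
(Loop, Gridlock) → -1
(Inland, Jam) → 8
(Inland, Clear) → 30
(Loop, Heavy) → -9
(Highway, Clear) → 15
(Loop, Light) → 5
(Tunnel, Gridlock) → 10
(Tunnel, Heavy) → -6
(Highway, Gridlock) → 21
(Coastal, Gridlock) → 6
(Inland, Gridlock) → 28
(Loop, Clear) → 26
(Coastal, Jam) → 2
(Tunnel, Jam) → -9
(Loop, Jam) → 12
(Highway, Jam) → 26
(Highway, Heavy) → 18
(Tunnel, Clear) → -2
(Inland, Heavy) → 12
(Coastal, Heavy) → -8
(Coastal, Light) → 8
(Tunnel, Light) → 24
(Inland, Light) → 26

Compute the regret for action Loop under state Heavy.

27

Best payoff under Heavy is 18.
Regret = 18 − (-9) = 27.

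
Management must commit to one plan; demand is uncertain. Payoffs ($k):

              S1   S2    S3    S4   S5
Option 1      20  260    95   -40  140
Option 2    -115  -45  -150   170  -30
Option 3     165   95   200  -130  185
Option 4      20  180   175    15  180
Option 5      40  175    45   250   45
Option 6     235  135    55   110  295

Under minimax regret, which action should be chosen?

Column bests: S1=235, S2=260, S3=200, S4=250, S5=295.
Option 1 regrets: 215, 0, 105, 290, 155 → max 290
Option 2 regrets: 350, 305, 350, 80, 325 → max 350
Option 3 regrets: 70, 165, 0, 380, 110 → max 380
Option 4 regrets: 215, 80, 25, 235, 115 → max 235
Option 5 regrets: 195, 85, 155, 0, 250 → max 250
Option 6 regrets: 0, 125, 145, 140, 0 → max 145
Smallest max regret = 145 → Option 6.

Option 6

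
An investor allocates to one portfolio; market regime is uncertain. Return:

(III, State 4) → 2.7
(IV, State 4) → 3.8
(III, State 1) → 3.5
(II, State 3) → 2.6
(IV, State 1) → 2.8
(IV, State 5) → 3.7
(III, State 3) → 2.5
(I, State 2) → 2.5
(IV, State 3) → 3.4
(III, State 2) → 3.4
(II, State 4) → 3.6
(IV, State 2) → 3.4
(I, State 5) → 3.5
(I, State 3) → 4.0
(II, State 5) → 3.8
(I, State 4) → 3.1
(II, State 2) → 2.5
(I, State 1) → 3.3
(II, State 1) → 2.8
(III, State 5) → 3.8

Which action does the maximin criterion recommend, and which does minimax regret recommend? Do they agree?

Row minima: I=2.5, II=2.5, III=2.5, IV=2.8
Best worst-case = 2.8 → IV.
Column bests: State 1=3.5, State 2=3.4, State 3=4.0, State 4=3.8, State 5=3.8.
I regrets: 0.2, 0.9, 0.0, 0.7, 0.3 → max 0.9
II regrets: 0.7, 0.9, 1.4, 0.2, 0.0 → max 1.4
III regrets: 0.0, 0.0, 1.5, 1.1, 0.0 → max 1.5
IV regrets: 0.7, 0.0, 0.6, 0.0, 0.1 → max 0.7
Smallest max regret = 0.7 → IV.

maximin → IV; minimax regret → IV (agree)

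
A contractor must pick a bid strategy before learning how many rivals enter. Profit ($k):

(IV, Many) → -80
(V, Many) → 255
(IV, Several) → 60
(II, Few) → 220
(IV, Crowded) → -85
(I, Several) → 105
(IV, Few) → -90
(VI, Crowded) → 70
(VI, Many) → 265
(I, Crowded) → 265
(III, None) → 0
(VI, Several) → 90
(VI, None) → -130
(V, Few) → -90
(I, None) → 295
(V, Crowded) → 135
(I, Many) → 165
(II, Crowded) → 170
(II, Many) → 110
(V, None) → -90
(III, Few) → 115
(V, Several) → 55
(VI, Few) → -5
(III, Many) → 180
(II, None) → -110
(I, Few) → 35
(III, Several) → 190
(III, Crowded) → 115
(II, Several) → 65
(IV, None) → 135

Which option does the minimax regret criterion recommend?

Column bests: None=295, Few=220, Several=190, Many=265, Crowded=265.
I regrets: 0, 185, 85, 100, 0 → max 185
II regrets: 405, 0, 125, 155, 95 → max 405
III regrets: 295, 105, 0, 85, 150 → max 295
IV regrets: 160, 310, 130, 345, 350 → max 350
V regrets: 385, 310, 135, 10, 130 → max 385
VI regrets: 425, 225, 100, 0, 195 → max 425
Smallest max regret = 185 → I.

I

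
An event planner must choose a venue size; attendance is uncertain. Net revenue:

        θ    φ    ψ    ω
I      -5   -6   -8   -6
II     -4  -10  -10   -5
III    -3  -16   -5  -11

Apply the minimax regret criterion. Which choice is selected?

Column bests: θ=-3, φ=-6, ψ=-5, ω=-5.
I regrets: 2, 0, 3, 1 → max 3
II regrets: 1, 4, 5, 0 → max 5
III regrets: 0, 10, 0, 6 → max 10
Smallest max regret = 3 → I.

I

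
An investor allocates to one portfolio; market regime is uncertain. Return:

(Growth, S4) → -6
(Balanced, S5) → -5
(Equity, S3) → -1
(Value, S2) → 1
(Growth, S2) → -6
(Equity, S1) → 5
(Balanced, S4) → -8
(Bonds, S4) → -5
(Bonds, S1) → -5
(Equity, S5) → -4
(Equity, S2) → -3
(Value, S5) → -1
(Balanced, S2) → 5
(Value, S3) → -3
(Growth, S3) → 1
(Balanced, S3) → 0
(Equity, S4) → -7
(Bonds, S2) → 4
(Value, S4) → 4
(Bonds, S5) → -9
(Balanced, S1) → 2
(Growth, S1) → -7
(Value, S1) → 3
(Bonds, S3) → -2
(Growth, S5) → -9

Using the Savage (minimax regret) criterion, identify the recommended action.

Value

Column bests: S1=5, S2=5, S3=1, S4=4, S5=-1.
Balanced regrets: 3, 0, 1, 12, 4 → max 12
Growth regrets: 12, 11, 0, 10, 8 → max 12
Equity regrets: 0, 8, 2, 11, 3 → max 11
Value regrets: 2, 4, 4, 0, 0 → max 4
Bonds regrets: 10, 1, 3, 9, 8 → max 10
Smallest max regret = 4 → Value.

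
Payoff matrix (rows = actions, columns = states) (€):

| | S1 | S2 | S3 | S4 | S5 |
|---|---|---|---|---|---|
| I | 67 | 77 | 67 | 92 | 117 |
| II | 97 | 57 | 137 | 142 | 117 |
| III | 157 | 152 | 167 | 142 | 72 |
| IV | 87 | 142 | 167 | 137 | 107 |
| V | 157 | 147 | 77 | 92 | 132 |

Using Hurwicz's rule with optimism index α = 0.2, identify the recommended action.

I: 0.2·117 + 0.8·67 = 77
II: 0.2·142 + 0.8·57 = 74
III: 0.2·167 + 0.8·72 = 91
IV: 0.2·167 + 0.8·87 = 103
V: 0.2·157 + 0.8·77 = 93
Highest Hurwicz score = 103 → IV.

IV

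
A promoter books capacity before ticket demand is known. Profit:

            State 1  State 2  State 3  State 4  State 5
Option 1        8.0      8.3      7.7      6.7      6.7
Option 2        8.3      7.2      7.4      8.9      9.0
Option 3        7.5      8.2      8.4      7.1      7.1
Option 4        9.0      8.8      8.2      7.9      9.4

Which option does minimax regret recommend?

Column bests: State 1=9.0, State 2=8.8, State 3=8.4, State 4=8.9, State 5=9.4.
Option 1 regrets: 1.0, 0.5, 0.7, 2.2, 2.7 → max 2.7
Option 2 regrets: 0.7, 1.6, 1.0, 0.0, 0.4 → max 1.6
Option 3 regrets: 1.5, 0.6, 0.0, 1.8, 2.3 → max 2.3
Option 4 regrets: 0.0, 0.0, 0.2, 1.0, 0.0 → max 1.0
Smallest max regret = 1.0 → Option 4.

Option 4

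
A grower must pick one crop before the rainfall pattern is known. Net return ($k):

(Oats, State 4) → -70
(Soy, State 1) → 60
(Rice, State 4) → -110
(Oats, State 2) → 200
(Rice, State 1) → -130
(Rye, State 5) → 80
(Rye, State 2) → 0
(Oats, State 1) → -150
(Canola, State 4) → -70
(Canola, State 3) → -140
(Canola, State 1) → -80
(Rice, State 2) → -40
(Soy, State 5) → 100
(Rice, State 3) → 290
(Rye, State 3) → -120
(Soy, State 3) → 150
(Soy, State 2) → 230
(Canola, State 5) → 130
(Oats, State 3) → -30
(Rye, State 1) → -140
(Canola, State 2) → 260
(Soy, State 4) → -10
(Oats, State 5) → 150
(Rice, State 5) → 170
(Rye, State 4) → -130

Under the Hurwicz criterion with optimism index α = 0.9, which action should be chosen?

Rye: 0.9·80 + 0.1·(-140) = 58
Rice: 0.9·290 + 0.1·(-130) = 248
Canola: 0.9·260 + 0.1·(-140) = 220
Soy: 0.9·230 + 0.1·(-10) = 206
Oats: 0.9·200 + 0.1·(-150) = 165
Highest Hurwicz score = 248 → Rice.

Rice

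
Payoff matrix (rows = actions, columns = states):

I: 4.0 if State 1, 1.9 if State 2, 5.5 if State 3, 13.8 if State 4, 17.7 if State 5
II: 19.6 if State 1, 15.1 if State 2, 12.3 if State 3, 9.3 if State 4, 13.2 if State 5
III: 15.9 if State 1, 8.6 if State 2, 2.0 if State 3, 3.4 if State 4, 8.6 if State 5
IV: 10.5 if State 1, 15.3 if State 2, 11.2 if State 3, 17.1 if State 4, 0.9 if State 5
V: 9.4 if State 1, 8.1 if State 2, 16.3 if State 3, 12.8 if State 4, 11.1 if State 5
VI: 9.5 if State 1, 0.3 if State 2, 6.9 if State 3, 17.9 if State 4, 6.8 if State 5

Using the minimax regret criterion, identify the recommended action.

Column bests: State 1=19.6, State 2=15.3, State 3=16.3, State 4=17.9, State 5=17.7.
I regrets: 15.6, 13.4, 10.8, 4.1, 0.0 → max 15.6
II regrets: 0.0, 0.2, 4.0, 8.6, 4.5 → max 8.6
III regrets: 3.7, 6.7, 14.3, 14.5, 9.1 → max 14.5
IV regrets: 9.1, 0.0, 5.1, 0.8, 16.8 → max 16.8
V regrets: 10.2, 7.2, 0.0, 5.1, 6.6 → max 10.2
VI regrets: 10.1, 15.0, 9.4, 0.0, 10.9 → max 15.0
Smallest max regret = 8.6 → II.

II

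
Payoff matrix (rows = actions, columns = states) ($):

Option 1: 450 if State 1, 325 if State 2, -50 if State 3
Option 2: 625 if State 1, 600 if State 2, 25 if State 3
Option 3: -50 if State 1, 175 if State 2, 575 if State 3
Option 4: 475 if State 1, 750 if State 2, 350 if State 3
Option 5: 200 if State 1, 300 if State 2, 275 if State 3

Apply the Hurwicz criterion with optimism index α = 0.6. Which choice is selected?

Option 1: 0.6·450 + 0.4·(-50) = 250
Option 2: 0.6·625 + 0.4·25 = 385
Option 3: 0.6·575 + 0.4·(-50) = 325
Option 4: 0.6·750 + 0.4·350 = 590
Option 5: 0.6·300 + 0.4·200 = 260
Highest Hurwicz score = 590 → Option 4.

Option 4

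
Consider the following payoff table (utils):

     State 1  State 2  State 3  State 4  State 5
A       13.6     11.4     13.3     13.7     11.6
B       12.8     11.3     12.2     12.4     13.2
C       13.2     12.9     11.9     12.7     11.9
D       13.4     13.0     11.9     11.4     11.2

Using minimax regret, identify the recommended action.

C

Column bests: State 1=13.6, State 2=13.0, State 3=13.3, State 4=13.7, State 5=13.2.
A regrets: 0.0, 1.6, 0.0, 0.0, 1.6 → max 1.6
B regrets: 0.8, 1.7, 1.1, 1.3, 0.0 → max 1.7
C regrets: 0.4, 0.1, 1.4, 1.0, 1.3 → max 1.4
D regrets: 0.2, 0.0, 1.4, 2.3, 2.0 → max 2.3
Smallest max regret = 1.4 → C.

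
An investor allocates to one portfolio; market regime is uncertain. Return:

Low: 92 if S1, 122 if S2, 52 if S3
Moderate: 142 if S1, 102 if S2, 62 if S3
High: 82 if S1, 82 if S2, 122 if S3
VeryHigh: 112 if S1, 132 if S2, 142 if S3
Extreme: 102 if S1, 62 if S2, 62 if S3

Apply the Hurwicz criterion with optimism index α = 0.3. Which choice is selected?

Low: 0.3·122 + 0.7·52 = 73
Moderate: 0.3·142 + 0.7·62 = 86
High: 0.3·122 + 0.7·82 = 94
VeryHigh: 0.3·142 + 0.7·112 = 121
Extreme: 0.3·102 + 0.7·62 = 74
Highest Hurwicz score = 121 → VeryHigh.

VeryHigh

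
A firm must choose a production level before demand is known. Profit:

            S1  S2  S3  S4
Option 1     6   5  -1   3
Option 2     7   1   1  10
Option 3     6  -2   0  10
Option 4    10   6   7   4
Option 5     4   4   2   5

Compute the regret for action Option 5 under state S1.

Best payoff under S1 is 10.
Regret = 10 − 4 = 6.

6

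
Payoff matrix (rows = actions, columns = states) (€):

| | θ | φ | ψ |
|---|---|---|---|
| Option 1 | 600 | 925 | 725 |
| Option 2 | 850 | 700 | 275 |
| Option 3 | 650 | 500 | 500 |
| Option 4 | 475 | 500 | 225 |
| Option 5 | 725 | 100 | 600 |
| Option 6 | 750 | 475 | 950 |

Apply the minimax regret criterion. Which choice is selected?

Option 1

Column bests: θ=850, φ=925, ψ=950.
Option 1 regrets: 250, 0, 225 → max 250
Option 2 regrets: 0, 225, 675 → max 675
Option 3 regrets: 200, 425, 450 → max 450
Option 4 regrets: 375, 425, 725 → max 725
Option 5 regrets: 125, 825, 350 → max 825
Option 6 regrets: 100, 450, 0 → max 450
Smallest max regret = 250 → Option 1.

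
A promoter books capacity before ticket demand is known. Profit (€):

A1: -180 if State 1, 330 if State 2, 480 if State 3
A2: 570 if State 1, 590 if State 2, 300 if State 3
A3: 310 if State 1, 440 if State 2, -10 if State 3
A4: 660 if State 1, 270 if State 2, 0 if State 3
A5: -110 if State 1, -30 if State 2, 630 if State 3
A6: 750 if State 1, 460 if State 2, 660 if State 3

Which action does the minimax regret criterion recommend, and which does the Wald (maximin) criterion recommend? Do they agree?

minimax regret → A6; maximin → A6 (agree)

Column bests: State 1=750, State 2=590, State 3=660.
A1 regrets: 930, 260, 180 → max 930
A2 regrets: 180, 0, 360 → max 360
A3 regrets: 440, 150, 670 → max 670
A4 regrets: 90, 320, 660 → max 660
A5 regrets: 860, 620, 30 → max 860
A6 regrets: 0, 130, 0 → max 130
Smallest max regret = 130 → A6.
Row minima: A1=-180, A2=300, A3=-10, A4=0, A5=-110, A6=460
Best worst-case = 460 → A6.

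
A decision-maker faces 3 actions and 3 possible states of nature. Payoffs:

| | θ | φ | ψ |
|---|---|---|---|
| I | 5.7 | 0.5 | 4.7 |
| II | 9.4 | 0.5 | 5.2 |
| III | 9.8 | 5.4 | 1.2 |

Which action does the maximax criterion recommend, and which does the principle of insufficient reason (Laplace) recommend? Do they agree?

maximax → III; laplace → III (agree)

Row maxima: I=5.7, II=9.4, III=9.8
Best best-case = 9.8 → III.
Row averages: I=109/30, II=151/30, III=82/15
Highest average = 82/15 → III.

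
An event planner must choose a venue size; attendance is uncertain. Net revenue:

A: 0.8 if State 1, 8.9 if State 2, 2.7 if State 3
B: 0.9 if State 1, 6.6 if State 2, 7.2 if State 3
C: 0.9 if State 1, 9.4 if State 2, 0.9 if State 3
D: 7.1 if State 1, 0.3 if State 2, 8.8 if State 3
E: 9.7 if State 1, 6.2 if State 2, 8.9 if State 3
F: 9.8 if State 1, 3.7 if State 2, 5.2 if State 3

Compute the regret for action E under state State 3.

0.0

Best payoff under State 3 is 8.9.
Regret = 8.9 − 8.9 = 0.0.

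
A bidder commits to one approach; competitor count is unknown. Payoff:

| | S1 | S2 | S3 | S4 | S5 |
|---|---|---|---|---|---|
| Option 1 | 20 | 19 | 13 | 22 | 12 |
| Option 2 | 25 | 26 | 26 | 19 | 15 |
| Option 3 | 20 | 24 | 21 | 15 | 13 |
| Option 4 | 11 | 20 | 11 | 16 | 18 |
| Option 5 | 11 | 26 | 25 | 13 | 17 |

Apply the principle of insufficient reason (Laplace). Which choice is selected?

Option 2

Row averages: Option 1=17.2, Option 2=22.2, Option 3=18.6, Option 4=15.2, Option 5=18.4
Highest average = 22.2 → Option 2.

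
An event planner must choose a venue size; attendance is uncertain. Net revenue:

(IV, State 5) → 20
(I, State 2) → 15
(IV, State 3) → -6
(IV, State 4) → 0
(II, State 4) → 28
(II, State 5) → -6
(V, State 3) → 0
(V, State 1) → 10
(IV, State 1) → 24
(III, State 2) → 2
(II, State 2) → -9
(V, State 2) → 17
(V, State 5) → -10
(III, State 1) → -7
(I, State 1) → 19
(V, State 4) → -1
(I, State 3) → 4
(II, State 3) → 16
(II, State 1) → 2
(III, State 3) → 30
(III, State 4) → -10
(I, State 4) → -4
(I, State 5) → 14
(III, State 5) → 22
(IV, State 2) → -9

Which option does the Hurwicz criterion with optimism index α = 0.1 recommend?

I

I: 0.1·19 + 0.9·(-4) = -1.7
II: 0.1·28 + 0.9·(-9) = -5.3
III: 0.1·30 + 0.9·(-10) = -6
IV: 0.1·24 + 0.9·(-9) = -5.7
V: 0.1·17 + 0.9·(-10) = -7.3
Highest Hurwicz score = -1.7 → I.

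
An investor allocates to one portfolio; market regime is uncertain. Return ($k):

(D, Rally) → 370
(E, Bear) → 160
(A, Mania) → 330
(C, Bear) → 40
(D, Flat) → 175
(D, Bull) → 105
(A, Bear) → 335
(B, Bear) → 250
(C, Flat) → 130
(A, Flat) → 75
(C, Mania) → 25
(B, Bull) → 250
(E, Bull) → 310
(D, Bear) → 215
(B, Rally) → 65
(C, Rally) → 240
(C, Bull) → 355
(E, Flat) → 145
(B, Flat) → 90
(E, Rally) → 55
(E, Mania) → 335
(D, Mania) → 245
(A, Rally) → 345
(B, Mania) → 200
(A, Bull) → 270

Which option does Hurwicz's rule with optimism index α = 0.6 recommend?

A: 0.6·345 + 0.4·75 = 237
B: 0.6·250 + 0.4·65 = 176
C: 0.6·355 + 0.4·25 = 223
D: 0.6·370 + 0.4·105 = 264
E: 0.6·335 + 0.4·55 = 223
Highest Hurwicz score = 264 → D.

D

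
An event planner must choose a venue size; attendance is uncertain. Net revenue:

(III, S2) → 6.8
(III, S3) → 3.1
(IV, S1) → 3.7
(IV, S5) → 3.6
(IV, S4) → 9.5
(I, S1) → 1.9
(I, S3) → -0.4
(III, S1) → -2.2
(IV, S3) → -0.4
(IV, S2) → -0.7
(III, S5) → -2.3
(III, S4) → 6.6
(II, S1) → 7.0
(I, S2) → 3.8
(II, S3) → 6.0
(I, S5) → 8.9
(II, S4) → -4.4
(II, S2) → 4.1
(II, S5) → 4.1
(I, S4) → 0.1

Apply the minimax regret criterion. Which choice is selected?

Column bests: S1=7.0, S2=6.8, S3=6.0, S4=9.5, S5=8.9.
I regrets: 5.1, 3.0, 6.4, 9.4, 0.0 → max 9.4
II regrets: 0.0, 2.7, 0.0, 13.9, 4.8 → max 13.9
III regrets: 9.2, 0.0, 2.9, 2.9, 11.2 → max 11.2
IV regrets: 3.3, 7.5, 6.4, 0.0, 5.3 → max 7.5
Smallest max regret = 7.5 → IV.

IV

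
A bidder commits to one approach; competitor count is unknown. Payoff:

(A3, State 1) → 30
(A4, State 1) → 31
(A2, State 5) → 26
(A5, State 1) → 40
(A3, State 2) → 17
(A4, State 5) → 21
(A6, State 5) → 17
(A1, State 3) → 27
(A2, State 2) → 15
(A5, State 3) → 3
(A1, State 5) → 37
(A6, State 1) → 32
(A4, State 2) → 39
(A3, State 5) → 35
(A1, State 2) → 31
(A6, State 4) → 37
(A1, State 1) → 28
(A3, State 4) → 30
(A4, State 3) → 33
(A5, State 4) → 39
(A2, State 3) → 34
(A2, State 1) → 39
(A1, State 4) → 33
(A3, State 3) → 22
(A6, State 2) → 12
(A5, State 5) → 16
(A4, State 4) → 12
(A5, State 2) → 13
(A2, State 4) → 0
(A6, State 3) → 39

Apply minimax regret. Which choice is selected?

A1

Column bests: State 1=40, State 2=39, State 3=39, State 4=39, State 5=37.
A1 regrets: 12, 8, 12, 6, 0 → max 12
A2 regrets: 1, 24, 5, 39, 11 → max 39
A3 regrets: 10, 22, 17, 9, 2 → max 22
A4 regrets: 9, 0, 6, 27, 16 → max 27
A5 regrets: 0, 26, 36, 0, 21 → max 36
A6 regrets: 8, 27, 0, 2, 20 → max 27
Smallest max regret = 12 → A1.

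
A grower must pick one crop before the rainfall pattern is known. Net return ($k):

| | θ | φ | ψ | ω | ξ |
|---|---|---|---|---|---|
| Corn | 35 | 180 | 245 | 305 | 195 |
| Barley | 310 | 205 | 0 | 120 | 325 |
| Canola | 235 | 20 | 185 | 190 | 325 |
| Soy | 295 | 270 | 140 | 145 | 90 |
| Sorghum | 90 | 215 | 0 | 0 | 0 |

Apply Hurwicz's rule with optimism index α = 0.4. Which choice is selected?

Soy

Corn: 0.4·305 + 0.6·35 = 143
Barley: 0.4·325 + 0.6·0 = 130
Canola: 0.4·325 + 0.6·20 = 142
Soy: 0.4·295 + 0.6·90 = 172
Sorghum: 0.4·215 + 0.6·0 = 86
Highest Hurwicz score = 172 → Soy.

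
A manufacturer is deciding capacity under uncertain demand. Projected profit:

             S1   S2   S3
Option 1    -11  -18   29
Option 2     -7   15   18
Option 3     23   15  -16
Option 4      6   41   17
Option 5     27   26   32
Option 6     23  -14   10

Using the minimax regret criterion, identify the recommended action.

Column bests: S1=27, S2=41, S3=32.
Option 1 regrets: 38, 59, 3 → max 59
Option 2 regrets: 34, 26, 14 → max 34
Option 3 regrets: 4, 26, 48 → max 48
Option 4 regrets: 21, 0, 15 → max 21
Option 5 regrets: 0, 15, 0 → max 15
Option 6 regrets: 4, 55, 22 → max 55
Smallest max regret = 15 → Option 5.

Option 5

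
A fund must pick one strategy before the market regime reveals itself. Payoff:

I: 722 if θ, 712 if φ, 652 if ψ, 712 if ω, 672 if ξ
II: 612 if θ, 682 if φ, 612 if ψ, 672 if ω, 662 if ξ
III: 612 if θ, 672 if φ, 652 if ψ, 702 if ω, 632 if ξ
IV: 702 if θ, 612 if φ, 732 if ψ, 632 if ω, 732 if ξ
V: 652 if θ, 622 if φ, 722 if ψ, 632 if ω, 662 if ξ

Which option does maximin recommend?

Row minima: I=652, II=612, III=612, IV=612, V=622
Best worst-case = 652 → I.

I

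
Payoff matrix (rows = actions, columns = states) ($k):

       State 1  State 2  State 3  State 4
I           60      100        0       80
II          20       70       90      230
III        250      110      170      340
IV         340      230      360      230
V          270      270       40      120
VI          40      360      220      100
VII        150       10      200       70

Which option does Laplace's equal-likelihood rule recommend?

IV

Row averages: I=60, II=102.5, III=217.5, IV=290, V=175, VI=180, VII=107.5
Highest average = 290 → IV.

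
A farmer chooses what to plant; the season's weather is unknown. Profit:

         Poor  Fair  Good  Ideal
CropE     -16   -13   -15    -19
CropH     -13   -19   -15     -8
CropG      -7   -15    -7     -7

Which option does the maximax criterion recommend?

CropG

Row maxima: CropE=-13, CropH=-8, CropG=-7
Best best-case = -7 → CropG.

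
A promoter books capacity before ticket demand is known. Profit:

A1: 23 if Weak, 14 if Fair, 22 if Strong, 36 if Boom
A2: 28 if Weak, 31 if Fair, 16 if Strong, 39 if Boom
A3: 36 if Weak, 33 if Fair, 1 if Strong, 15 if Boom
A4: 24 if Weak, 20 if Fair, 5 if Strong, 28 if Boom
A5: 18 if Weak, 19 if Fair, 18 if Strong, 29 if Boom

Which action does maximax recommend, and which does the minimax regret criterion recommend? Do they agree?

maximax → A2; minimax regret → A2 (agree)

Row maxima: A1=36, A2=39, A3=36, A4=28, A5=29
Best best-case = 39 → A2.
Column bests: Weak=36, Fair=33, Strong=22, Boom=39.
A1 regrets: 13, 19, 0, 3 → max 19
A2 regrets: 8, 2, 6, 0 → max 8
A3 regrets: 0, 0, 21, 24 → max 24
A4 regrets: 12, 13, 17, 11 → max 17
A5 regrets: 18, 14, 4, 10 → max 18
Smallest max regret = 8 → A2.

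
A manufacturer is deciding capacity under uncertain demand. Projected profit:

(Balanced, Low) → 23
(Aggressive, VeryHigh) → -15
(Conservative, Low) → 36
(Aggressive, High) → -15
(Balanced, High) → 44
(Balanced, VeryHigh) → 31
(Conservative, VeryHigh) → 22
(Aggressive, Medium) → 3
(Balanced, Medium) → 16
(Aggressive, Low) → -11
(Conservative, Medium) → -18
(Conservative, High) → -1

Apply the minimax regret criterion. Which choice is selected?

Balanced

Column bests: Low=36, Medium=16, High=44, VeryHigh=31.
Conservative regrets: 0, 34, 45, 9 → max 45
Balanced regrets: 13, 0, 0, 0 → max 13
Aggressive regrets: 47, 13, 59, 46 → max 59
Smallest max regret = 13 → Balanced.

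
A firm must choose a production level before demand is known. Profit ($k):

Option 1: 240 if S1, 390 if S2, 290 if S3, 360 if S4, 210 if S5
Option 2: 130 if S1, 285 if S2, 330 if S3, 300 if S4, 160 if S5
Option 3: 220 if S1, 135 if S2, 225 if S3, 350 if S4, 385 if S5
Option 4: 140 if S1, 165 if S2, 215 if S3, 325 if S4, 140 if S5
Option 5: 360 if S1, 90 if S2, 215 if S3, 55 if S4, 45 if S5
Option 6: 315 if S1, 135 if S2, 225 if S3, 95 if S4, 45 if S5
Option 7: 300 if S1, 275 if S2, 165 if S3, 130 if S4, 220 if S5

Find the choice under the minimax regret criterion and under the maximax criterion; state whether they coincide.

minimax regret → Option 1; maximax → Option 1 (agree)

Column bests: S1=360, S2=390, S3=330, S4=360, S5=385.
Option 1 regrets: 120, 0, 40, 0, 175 → max 175
Option 2 regrets: 230, 105, 0, 60, 225 → max 230
Option 3 regrets: 140, 255, 105, 10, 0 → max 255
Option 4 regrets: 220, 225, 115, 35, 245 → max 245
Option 5 regrets: 0, 300, 115, 305, 340 → max 340
Option 6 regrets: 45, 255, 105, 265, 340 → max 340
Option 7 regrets: 60, 115, 165, 230, 165 → max 230
Smallest max regret = 175 → Option 1.
Row maxima: Option 1=390, Option 2=330, Option 3=385, Option 4=325, Option 5=360, Option 6=315, Option 7=300
Best best-case = 390 → Option 1.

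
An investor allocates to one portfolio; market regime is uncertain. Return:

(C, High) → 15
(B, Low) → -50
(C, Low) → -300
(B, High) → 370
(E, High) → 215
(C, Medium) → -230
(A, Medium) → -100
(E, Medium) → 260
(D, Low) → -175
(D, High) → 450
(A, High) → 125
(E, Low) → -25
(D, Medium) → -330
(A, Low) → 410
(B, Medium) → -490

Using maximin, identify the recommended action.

Row minima: A=-100, B=-490, C=-300, D=-330, E=-25
Best worst-case = -25 → E.

E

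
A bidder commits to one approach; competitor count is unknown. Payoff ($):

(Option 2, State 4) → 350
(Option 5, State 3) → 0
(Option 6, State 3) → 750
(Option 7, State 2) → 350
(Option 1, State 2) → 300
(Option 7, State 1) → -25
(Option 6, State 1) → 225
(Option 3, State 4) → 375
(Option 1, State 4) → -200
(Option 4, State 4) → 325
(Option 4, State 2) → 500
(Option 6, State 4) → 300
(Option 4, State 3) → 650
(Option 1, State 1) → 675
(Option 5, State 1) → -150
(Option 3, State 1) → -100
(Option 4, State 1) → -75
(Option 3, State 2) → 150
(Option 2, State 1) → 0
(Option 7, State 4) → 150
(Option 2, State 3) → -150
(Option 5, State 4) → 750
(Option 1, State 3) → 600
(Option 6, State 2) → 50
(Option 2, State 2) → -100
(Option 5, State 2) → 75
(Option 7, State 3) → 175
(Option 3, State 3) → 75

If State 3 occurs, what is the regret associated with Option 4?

Best payoff under State 3 is 750.
Regret = 750 − 650 = 100.

100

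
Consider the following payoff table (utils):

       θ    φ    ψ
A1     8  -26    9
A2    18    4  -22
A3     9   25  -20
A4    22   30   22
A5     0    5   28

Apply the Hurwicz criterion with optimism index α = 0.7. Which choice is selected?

A4

A1: 0.7·9 + 0.3·(-26) = -1.5
A2: 0.7·18 + 0.3·(-22) = 6
A3: 0.7·25 + 0.3·(-20) = 11.5
A4: 0.7·30 + 0.3·22 = 27.6
A5: 0.7·28 + 0.3·0 = 19.6
Highest Hurwicz score = 27.6 → A4.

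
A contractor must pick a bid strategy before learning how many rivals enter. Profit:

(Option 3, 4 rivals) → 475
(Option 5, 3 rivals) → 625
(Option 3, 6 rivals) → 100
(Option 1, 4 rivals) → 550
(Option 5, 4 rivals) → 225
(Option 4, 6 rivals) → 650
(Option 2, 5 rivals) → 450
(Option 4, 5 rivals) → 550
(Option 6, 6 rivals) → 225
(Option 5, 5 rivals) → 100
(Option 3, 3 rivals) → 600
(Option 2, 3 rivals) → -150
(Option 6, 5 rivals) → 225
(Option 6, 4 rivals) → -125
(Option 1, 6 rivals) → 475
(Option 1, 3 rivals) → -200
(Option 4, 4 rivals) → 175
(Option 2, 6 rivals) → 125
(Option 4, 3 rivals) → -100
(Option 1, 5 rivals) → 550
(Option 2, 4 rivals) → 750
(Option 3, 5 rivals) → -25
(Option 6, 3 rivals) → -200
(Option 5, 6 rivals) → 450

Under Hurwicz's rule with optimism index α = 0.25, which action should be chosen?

Option 1: 0.25·550 + 0.75·(-200) = -12.5
Option 2: 0.25·750 + 0.75·(-150) = 75
Option 3: 0.25·600 + 0.75·(-25) = 131.25
Option 4: 0.25·650 + 0.75·(-100) = 87.5
Option 5: 0.25·625 + 0.75·100 = 231.25
Option 6: 0.25·225 + 0.75·(-200) = -93.75
Highest Hurwicz score = 231.25 → Option 5.

Option 5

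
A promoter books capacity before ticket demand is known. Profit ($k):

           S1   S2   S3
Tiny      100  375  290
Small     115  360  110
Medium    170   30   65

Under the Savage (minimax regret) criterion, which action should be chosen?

Tiny

Column bests: S1=170, S2=375, S3=290.
Tiny regrets: 70, 0, 0 → max 70
Small regrets: 55, 15, 180 → max 180
Medium regrets: 0, 345, 225 → max 345
Smallest max regret = 70 → Tiny.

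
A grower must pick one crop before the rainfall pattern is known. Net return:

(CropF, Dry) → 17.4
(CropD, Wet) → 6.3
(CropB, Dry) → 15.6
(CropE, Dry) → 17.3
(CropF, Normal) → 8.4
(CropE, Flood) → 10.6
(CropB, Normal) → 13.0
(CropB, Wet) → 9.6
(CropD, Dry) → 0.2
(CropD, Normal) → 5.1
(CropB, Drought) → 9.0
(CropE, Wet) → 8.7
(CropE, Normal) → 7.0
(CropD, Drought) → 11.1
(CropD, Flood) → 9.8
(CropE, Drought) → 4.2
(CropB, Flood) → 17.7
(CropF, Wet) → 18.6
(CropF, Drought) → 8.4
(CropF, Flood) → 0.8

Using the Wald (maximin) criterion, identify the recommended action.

CropB

Row minima: CropB=9.0, CropF=0.8, CropE=4.2, CropD=0.2
Best worst-case = 9.0 → CropB.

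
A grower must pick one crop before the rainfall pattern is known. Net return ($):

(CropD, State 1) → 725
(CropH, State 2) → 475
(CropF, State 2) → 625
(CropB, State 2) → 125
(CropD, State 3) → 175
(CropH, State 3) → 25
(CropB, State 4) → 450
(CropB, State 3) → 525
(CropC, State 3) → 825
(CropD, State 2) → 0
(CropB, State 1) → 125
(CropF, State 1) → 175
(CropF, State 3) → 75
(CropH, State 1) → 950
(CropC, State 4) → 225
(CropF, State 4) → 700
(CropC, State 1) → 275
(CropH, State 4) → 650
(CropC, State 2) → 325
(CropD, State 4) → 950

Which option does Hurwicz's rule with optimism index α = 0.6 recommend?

CropC

CropF: 0.6·700 + 0.4·75 = 450
CropB: 0.6·525 + 0.4·125 = 365
CropH: 0.6·950 + 0.4·25 = 580
CropD: 0.6·950 + 0.4·0 = 570
CropC: 0.6·825 + 0.4·225 = 585
Highest Hurwicz score = 585 → CropC.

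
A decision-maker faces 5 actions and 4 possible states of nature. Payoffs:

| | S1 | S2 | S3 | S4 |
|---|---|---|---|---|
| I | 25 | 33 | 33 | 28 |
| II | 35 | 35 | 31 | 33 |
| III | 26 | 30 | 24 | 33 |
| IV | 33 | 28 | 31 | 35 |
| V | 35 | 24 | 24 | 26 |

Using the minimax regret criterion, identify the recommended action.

II

Column bests: S1=35, S2=35, S3=33, S4=35.
I regrets: 10, 2, 0, 7 → max 10
II regrets: 0, 0, 2, 2 → max 2
III regrets: 9, 5, 9, 2 → max 9
IV regrets: 2, 7, 2, 0 → max 7
V regrets: 0, 11, 9, 9 → max 11
Smallest max regret = 2 → II.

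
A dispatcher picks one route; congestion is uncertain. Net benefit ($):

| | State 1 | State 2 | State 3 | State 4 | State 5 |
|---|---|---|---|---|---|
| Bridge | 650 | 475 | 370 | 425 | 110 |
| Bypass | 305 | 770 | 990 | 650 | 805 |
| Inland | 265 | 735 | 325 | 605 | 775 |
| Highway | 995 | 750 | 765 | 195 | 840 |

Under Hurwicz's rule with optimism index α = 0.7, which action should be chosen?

Bridge: 0.7·650 + 0.3·110 = 488
Bypass: 0.7·990 + 0.3·305 = 784.5
Inland: 0.7·775 + 0.3·265 = 622
Highway: 0.7·995 + 0.3·195 = 755
Highest Hurwicz score = 784.5 → Bypass.

Bypass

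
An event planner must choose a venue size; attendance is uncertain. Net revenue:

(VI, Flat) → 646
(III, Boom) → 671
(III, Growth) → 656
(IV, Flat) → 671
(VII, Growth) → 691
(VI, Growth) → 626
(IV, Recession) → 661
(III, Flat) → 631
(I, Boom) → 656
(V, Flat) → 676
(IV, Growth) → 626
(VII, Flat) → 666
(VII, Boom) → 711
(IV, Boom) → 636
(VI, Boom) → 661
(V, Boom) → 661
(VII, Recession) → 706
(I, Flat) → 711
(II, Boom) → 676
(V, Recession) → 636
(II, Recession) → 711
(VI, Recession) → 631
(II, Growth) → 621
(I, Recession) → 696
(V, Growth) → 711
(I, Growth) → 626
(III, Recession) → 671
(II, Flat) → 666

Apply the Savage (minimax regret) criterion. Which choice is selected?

VII

Column bests: Recession=711, Flat=711, Growth=711, Boom=711.
I regrets: 15, 0, 85, 55 → max 85
II regrets: 0, 45, 90, 35 → max 90
III regrets: 40, 80, 55, 40 → max 80
IV regrets: 50, 40, 85, 75 → max 85
V regrets: 75, 35, 0, 50 → max 75
VI regrets: 80, 65, 85, 50 → max 85
VII regrets: 5, 45, 20, 0 → max 45
Smallest max regret = 45 → VII.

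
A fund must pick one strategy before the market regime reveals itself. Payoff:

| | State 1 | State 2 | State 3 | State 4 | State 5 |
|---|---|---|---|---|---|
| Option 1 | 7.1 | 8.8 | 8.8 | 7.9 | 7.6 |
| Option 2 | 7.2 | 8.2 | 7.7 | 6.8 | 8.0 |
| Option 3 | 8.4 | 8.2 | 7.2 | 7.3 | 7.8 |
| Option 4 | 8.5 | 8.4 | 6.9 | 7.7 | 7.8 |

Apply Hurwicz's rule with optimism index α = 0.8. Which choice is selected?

Option 1

Option 1: 0.8·8.8 + 0.2·7.1 = 8.46
Option 2: 0.8·8.2 + 0.2·6.8 = 7.92
Option 3: 0.8·8.4 + 0.2·7.2 = 8.16
Option 4: 0.8·8.5 + 0.2·6.9 = 8.18
Highest Hurwicz score = 8.46 → Option 1.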